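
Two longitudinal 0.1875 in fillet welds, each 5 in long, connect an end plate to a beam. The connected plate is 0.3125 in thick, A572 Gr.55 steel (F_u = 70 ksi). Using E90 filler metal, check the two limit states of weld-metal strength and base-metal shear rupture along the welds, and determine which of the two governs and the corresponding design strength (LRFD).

φR_n ≈ 53.7 kips (weld metal governs)

E90XX → F_EXX = 90 ksi.
t_e = 0.707 × 0.1875 = 0.1326 in; L = 10 in.
Weld metal: φR_n = 0.75 × 0.6 × 90 × 0.1326 × 10 = 53.69 kips.
Base metal (shear rupture): φR_n = 0.75 × 0.6 × 70 × 0.3125 × 10 = 98.44 kips.
Governing: weld metal.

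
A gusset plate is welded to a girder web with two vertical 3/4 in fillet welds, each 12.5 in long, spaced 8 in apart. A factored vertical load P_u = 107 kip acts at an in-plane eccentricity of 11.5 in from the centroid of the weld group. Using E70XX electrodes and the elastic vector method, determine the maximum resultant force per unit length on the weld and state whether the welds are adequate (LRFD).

f_max ≈ 15.3 kip/in; adequate

E70XX → F_EXX = 70 ksi.
Total weld length L_w = 25 in. Treat welds as unit-width lines.
Polar moment about centroid: J = 2[d³/12 + d(b/2)²] = 2[12.5³/12 + 12.5×4²] = 725.5 in³.
Direct shear f_v = P/L_w = 107 / 25 = 4.28 kip/in (vertical).
Torsion M = P·e = 107 × 11.5 = 1230.5 kip·in.
Critical point at (x, y) = (4, 6.25) from centroid. f_tx = M·y/J = 10.6 kip/in; f_ty = M·x/J = 6.784 kip/in.
Resultant f_max = √[f_tx² + (f_v + f_ty)²] = √[10.6² + (4.28 + 6.784)²] = 15.32 kip/in.
Capacity per unit length: φr_n = 0.75 × 0.6 × 70 × (0.707 × 0.75) = 16.7 kip/in.
15.32 ≤ 16.7 → adequate.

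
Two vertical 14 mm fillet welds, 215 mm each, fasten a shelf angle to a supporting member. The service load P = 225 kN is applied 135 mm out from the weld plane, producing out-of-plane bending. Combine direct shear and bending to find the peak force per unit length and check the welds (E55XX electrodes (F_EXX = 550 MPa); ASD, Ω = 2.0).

f_max ≈ 2040 N/mm; NOT adequate

L_w = 2 × 215 = 430 mm; section modulus (unit throat) S = 2 × L²/6 = 15410 mm².
Direct shear f_v = P/L_w = 225×10³/430 = 523.3 N/mm.
Moment M = P × e = 225×10³ × 135 = 30375000 N·mm; bending f_b = M/S = 1971 N/mm.
f_max = √(f_v² + f_b²) = √(523.3² + 1971²) = 2040 N/mm.
r_n/Ω = (1/2.0) × 0.6 × 550 × (0.707 × 14) = 1633 N/mm → NOT adequate.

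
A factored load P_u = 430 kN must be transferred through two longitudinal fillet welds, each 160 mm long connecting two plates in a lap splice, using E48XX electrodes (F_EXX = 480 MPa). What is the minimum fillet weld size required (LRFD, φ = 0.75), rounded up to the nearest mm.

w = 9 mm

Total weld length L = 320 mm.
Required throat t_e = P_u / (φ × 0.6 F_EXX × L) = 430 / (0.75 × 0.6 × 480 × 320 × 10⁻³) = 6.221 mm.
Required leg w = t_e / 0.707 = 8.799 mm → use 9 mm.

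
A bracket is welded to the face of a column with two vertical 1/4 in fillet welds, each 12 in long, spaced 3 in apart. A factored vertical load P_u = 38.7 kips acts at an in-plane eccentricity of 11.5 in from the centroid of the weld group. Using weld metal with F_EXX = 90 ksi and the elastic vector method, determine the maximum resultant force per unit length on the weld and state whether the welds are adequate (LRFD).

Total weld length L_w = 24 in. Treat welds as unit-width lines.
Polar moment about centroid: J = 2[d³/12 + d(b/2)²] = 2[12³/12 + 12×1.5²] = 342 in³.
Direct shear f_v = P/L_w = 38.7 / 24 = 1.613 kip/in (vertical).
Torsion M = P·e = 38.7 × 11.5 = 445.05 kip·in.
Critical point at (x, y) = (1.5, 6) from centroid. f_tx = M·y/J = 7.808 kip/in; f_ty = M·x/J = 1.952 kip/in.
Resultant f_max = √[f_tx² + (f_v + f_ty)²] = √[7.808² + (1.613 + 1.952)²] = 8.583 kip/in.
Capacity per unit length: φr_n = 0.75 × 0.6 × 90 × (0.707 × 0.25) = 7.158 kip/in.
8.583 > 7.158 → NOT adequate.

f_max ≈ 8.58 kip/in; NOT adequate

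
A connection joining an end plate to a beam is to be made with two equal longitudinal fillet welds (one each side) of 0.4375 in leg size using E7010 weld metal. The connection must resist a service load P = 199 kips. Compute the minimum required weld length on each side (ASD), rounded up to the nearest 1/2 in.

L = 15.5 in on each side

E70XX → F_EXX = 70 ksi.
Throat t_e = 0.707 × 0.4375 = 0.3093 in.
r_n/Ω = (0.6 × 70 × 0.3093) / 2.0 = 6.496 kip/in.
L_req = P / (r_n/Ω) = 199 / 6.496 = 30.64 in total.
Per side: 30.64 / 2 = 15.32 in.
Round up → use L = 15.5 in on each side.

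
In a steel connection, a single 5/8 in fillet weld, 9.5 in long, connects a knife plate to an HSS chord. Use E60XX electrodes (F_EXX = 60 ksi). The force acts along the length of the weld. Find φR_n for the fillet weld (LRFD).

Effective throat t_e = 0.707 × 0.625 = 0.4419 in.
Total length L = 9.5 in; A_we = 0.4419 × 9.5 = 4.198 in².
F_nw = 0.6 F_EXX = 0.6 × 60 = 36 ksi.
φR_n = 0.75 × 36 × 4.198 = 113.3 kips.

φR_n ≈ 113 kips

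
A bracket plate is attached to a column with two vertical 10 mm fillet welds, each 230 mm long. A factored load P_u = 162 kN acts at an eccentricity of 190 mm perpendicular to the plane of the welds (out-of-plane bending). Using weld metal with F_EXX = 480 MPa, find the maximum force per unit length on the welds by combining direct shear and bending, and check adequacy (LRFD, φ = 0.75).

f_max ≈ 1780 N/mm; NOT adequate

L_w = 2 × 230 = 460 mm; section modulus (unit throat) S = 2 × L²/6 = 17630 mm².
Direct shear f_v = P/L_w = 162×10³/460 = 352.2 N/mm.
Moment M = P × e = 162×10³ × 190 = 30780000 N·mm; bending f_b = M/S = 1746 N/mm.
f_max = √(f_v² + f_b²) = √(352.2² + 1746²) = 1781 N/mm.
φr_n = 0.75 × 0.6 × 480 × (0.707 × 10) = 1527 N/mm → NOT adequate.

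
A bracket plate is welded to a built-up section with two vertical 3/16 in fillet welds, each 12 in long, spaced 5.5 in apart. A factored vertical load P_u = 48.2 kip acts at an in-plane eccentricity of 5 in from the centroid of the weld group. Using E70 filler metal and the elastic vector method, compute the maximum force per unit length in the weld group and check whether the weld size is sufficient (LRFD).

E70XX → F_EXX = 70 ksi.
Total weld length L_w = 24 in. Treat welds as unit-width lines.
Polar moment about centroid: J = 2[d³/12 + d(b/2)²] = 2[12³/12 + 12×2.75²] = 469.5 in³.
Direct shear f_v = P/L_w = 48.2 / 24 = 2.008 kip/in (vertical).
Torsion M = P·e = 48.2 × 5 = 241 kip·in.
Critical point at (x, y) = (2.75, 6) from centroid. f_tx = M·y/J = 3.08 kip/in; f_ty = M·x/J = 1.412 kip/in.
Resultant f_max = √[f_tx² + (f_v + f_ty)²] = √[3.08² + (2.008 + 1.412)²] = 4.602 kip/in.
Capacity per unit length: φr_n = 0.75 × 0.6 × 70 × (0.707 × 0.1875) = 4.176 kip/in.
4.602 > 4.176 → NOT adequate.

f_max ≈ 4.6 kip/in; NOT adequate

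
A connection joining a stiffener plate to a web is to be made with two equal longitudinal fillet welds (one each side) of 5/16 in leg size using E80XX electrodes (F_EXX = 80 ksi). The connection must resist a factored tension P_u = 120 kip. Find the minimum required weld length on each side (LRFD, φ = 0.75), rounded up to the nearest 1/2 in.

Throat t_e = 0.707 × 0.3125 = 0.2209 in.
φr_n = 0.75 × 0.6 × 80 × 0.2209 = 7.954 kip/in.
L_req = P_u / φr_n = 120 / 7.954 = 15.09 in total.
Per side: 15.09 / 2 = 7.544 in.
Round up → use L = 8 in on each side.

L = 8 in on each side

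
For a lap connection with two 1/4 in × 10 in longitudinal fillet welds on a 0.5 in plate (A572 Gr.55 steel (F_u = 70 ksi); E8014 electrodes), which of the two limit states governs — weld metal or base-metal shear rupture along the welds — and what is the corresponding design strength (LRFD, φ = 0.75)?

φR_n ≈ 127 kips (weld metal governs)

E80XX → F_EXX = 80 ksi.
t_e = 0.707 × 0.25 = 0.1767 in; L = 20 in.
Weld metal: φR_n = 0.75 × 0.6 × 80 × 0.1767 × 20 = 127.3 kips.
Base metal (shear rupture): φR_n = 0.75 × 0.6 × 70 × 0.5 × 20 = 315 kips.
Governing: weld metal.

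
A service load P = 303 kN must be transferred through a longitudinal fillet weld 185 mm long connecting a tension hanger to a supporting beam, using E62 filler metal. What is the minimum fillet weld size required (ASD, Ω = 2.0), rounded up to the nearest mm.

E62XX → F_EXX = 620 MPa.
Total weld length L = 185 mm.
Required throat t_e = P × Ω / (0.6 F_EXX × L) = 303 × 2.0 / (0.6 × 620 × 185 × 10⁻³) = 8.806 mm.
Required leg w = t_e / 0.707 = 12.45 mm → use 13 mm.

w = 13 mm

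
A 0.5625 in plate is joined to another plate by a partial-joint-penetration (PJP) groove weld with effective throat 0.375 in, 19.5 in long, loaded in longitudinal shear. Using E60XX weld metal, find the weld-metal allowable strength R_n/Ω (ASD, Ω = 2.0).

R_n/Ω ≈ 132 kips

E60XX → F_EXX = 60 ksi.
Effective throat (given) t_e = 0.375 in.
A_we = 0.375 × 19.5 = 7.312 in².
F_nw = 0.6 F_EXX = 36 ksi.
R_n/Ω = (36 × 7.312) / 2.0 = 131.6 kips.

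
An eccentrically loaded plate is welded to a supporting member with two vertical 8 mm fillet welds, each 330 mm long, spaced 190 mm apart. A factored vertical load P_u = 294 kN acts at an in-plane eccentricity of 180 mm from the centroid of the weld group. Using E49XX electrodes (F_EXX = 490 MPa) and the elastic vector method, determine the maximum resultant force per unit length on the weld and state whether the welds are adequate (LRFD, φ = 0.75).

Total weld length L_w = 660 mm. Treat welds as unit-width lines.
Polar moment about centroid: J = 2[d³/12 + d(b/2)²] = 2[330³/12 + 330×95²] = 11950000 mm³.
Direct shear f_v = P/L_w = 294×10³ / 660 = 445.5 N/mm (vertical).
Torsion M = P·e = 294×10³ × 180 = 52920000 N·mm.
Critical point at (x, y) = (95, 165) from centroid. f_tx = M·y/J = 730.9 N/mm; f_ty = M·x/J = 420.8 N/mm.
Resultant f_max = √[f_tx² + (f_v + f_ty)²] = √[730.9² + (445.5 + 420.8)²] = 1133 N/mm.
Capacity per unit length: φr_n = 0.75 × 0.6 × 490 × (0.707 × 8) = 1247 N/mm.
1133 ≤ 1247 → adequate.

f_max ≈ 1130 N/mm; adequate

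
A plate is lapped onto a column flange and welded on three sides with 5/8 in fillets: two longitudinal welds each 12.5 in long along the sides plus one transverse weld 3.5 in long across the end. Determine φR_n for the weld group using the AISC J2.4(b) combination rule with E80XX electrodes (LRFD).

φR_n ≈ 453 kip

E80XX → F_EXX = 80 ksi.
t_e = 0.707 × 0.625 = 0.4419 in.
R_nwl = 0.6 × 80 × 0.4419 × 25 = 530.2 kip (longitudinal, 2 welds).
R_nwt = 0.6 × 80 × 0.4419 × 3.5 = 74.23 kip (transverse, base value).
(i) R_nwl + R_nwt = 604.5 kip; (ii) 0.85 R_nwl + 1.5 R_nwt = 562.1 kip.
R_n = max = 604.5 kip [governs: (i)]; φR_n = 453.4 kip.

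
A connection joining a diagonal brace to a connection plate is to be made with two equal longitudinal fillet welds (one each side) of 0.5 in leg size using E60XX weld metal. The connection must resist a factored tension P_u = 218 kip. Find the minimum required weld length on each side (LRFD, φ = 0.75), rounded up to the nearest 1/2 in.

L = 11.5 in on each side

E60XX → F_EXX = 60 ksi.
Throat t_e = 0.707 × 0.5 = 0.3535 in.
φr_n = 0.75 × 0.6 × 60 × 0.3535 = 9.544 kip/in.
L_req = P_u / φr_n = 218 / 9.544 = 22.84 in total.
Per side: 22.84 / 2 = 11.42 in.
Round up → use L = 11.5 in on each side.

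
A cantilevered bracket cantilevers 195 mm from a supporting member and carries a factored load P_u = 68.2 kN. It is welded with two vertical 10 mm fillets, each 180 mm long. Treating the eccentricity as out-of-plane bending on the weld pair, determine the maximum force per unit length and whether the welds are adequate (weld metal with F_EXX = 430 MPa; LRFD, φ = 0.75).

f_max ≈ 1250 N/mm; adequate

L_w = 2 × 180 = 360 mm; section modulus (unit throat) S = 2 × L²/6 = 10800 mm².
Direct shear f_v = P/L_w = 68.2×10³/360 = 189.4 N/mm.
Moment M = P × e = 68.2×10³ × 195 = 13299000 N·mm; bending f_b = M/S = 1231 N/mm.
f_max = √(f_v² + f_b²) = √(189.4² + 1231²) = 1246 N/mm.
φr_n = 0.75 × 0.6 × 430 × (0.707 × 10) = 1368 N/mm → adequate.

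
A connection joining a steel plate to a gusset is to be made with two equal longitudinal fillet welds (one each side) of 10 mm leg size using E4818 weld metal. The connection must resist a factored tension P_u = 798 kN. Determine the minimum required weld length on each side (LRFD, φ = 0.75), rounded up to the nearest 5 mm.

L = 265 mm on each side

E48XX → F_EXX = 480 MPa.
Throat t_e = 0.707 × 10 = 7.07 mm.
φr_n = 0.75 × 0.6 × 480 × 7.07 × 10⁻³ = 1.527 kN/mm.
L_req = P_u / φr_n = 798 / 1.527 = 522.6 mm total.
Per side: 522.6 / 2 = 261.3 mm.
Round up → use L = 265 mm on each side.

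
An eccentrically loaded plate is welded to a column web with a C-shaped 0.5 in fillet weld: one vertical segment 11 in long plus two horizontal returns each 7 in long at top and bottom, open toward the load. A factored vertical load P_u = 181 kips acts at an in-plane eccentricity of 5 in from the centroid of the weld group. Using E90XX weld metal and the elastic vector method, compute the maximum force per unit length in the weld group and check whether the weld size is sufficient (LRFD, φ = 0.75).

f_max ≈ 15.9 kip/in; NOT adequate

E90XX → F_EXX = 90 ksi.
Total weld length L_w = 25 in. Treat welds as unit-width lines.
Centroid: x̄ = 2×7×3.5 / 25 = 1.96 in from the vertical weld.
Polar moment about centroid: J = I_x + I_y = [11³/12 + 2×7×5.5²] + [11×1.96² + 2(7³/12 + 7×1.54²)] = 667 in³.
Direct shear f_v = P/L_w = 181 / 25 = 7.24 kip/in (vertical).
Torsion M = P·e = 181 × 5 = 905 kip·in.
Critical point at (x, y) = (5.04, 5.5) from centroid. f_tx = M·y/J = 7.462 kip/in; f_ty = M·x/J = 6.838 kip/in.
Resultant f_max = √[f_tx² + (f_v + f_ty)²] = √[7.462² + (7.24 + 6.838)²] = 15.93 kip/in.
Capacity per unit length: φr_n = 0.75 × 0.6 × 90 × (0.707 × 0.5) = 14.32 kip/in.
15.93 > 14.32 → NOT adequate.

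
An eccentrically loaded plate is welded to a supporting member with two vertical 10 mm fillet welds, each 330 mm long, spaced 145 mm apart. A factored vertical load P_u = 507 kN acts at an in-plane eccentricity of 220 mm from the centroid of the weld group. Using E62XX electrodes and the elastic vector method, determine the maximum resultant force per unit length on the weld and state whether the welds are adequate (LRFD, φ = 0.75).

f_max ≈ 2530 N/mm; NOT adequate

E62XX → F_EXX = 620 MPa.
Total weld length L_w = 660 mm. Treat welds as unit-width lines.
Polar moment about centroid: J = 2[d³/12 + d(b/2)²] = 2[330³/12 + 330×72.5²] = 9459000 mm³.
Direct shear f_v = P/L_w = 507×10³ / 660 = 768.2 N/mm (vertical).
Torsion M = P·e = 507×10³ × 220 = 111540000 N·mm.
Critical point at (x, y) = (72.5, 165) from centroid. f_tx = M·y/J = 1946 N/mm; f_ty = M·x/J = 854.9 N/mm.
Resultant f_max = √[f_tx² + (f_v + f_ty)²] = √[1946² + (768.2 + 854.9)²] = 2534 N/mm.
Capacity per unit length: φr_n = 0.75 × 0.6 × 620 × (0.707 × 10) = 1973 N/mm.
2534 > 1973 → NOT adequate.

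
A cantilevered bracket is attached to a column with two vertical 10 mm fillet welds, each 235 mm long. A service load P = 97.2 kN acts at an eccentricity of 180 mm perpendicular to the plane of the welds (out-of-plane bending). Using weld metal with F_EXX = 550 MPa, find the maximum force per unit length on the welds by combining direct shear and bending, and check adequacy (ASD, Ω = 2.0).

L_w = 2 × 235 = 470 mm; section modulus (unit throat) S = 2 × L²/6 = 18410 mm².
Direct shear f_v = P/L_w = 97.2×10³/470 = 206.8 N/mm.
Moment M = P × e = 97.2×10³ × 180 = 17496000 N·mm; bending f_b = M/S = 950.4 N/mm.
f_max = √(f_v² + f_b²) = √(206.8² + 950.4²) = 972.7 N/mm.
r_n/Ω = (1/2.0) × 0.6 × 550 × (0.707 × 10) = 1167 N/mm → adequate.

f_max ≈ 973 N/mm; adequate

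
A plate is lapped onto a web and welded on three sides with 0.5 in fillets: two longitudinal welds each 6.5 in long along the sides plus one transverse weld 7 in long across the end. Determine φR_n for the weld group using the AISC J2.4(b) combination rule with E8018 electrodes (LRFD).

φR_n ≈ 274 kips

E80XX → F_EXX = 80 ksi.
t_e = 0.707 × 0.5 = 0.3535 in.
R_nwl = 0.6 × 80 × 0.3535 × 13 = 220.6 kips (longitudinal, 2 welds).
R_nwt = 0.6 × 80 × 0.3535 × 7 = 118.8 kips (transverse, base value).
(i) R_nwl + R_nwt = 339.4 kips; (ii) 0.85 R_nwl + 1.5 R_nwt = 365.7 kips.
R_n = max = 365.7 kips [governs: (ii)]; φR_n = 274.2 kips.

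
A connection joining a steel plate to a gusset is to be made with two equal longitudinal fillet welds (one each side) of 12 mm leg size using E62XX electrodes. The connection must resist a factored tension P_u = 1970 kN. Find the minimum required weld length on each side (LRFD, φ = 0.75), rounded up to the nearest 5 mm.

E62XX → F_EXX = 620 MPa.
Throat t_e = 0.707 × 12 = 8.484 mm.
φr_n = 0.75 × 0.6 × 620 × 8.484 × 10⁻³ = 2.367 kN/mm.
L_req = P_u / φr_n = 1970 / 2.367 = 832.3 mm total.
Per side: 832.3 / 2 = 416.1 mm.
Round up → use L = 420 mm on each side.

L = 420 mm on each side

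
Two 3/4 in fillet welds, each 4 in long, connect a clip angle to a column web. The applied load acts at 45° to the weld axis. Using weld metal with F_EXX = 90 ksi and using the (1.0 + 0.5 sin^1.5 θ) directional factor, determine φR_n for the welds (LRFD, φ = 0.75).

φR_n ≈ 223 kips

t_e = 0.707 × 0.75 = 0.5302 in; A_we = 0.5302 × 8 = 4.242 in².
Directional factor: 1.0 + 0.5 sin^1.5(45°) = 1.297.
F_nw = 0.6 × 90 × 1.297 = 70.05 ksi.
φR_n = 0.75 × 70.05 × 4.242 = 222.9 kips.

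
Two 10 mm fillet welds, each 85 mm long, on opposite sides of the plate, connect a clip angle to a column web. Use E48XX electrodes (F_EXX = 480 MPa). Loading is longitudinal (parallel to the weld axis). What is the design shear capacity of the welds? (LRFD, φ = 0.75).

Effective throat t_e = 0.707 × 10 = 7.07 mm.
Total length L = 170 mm; A_we = 7.07 × 170 = 1202 mm².
F_nw = 0.6 F_EXX = 0.6 × 480 = 288 MPa.
φR_n = 0.75 × 288 × 1202 × 10⁻³ = 259.6 kN.

φR_n ≈ 260 kN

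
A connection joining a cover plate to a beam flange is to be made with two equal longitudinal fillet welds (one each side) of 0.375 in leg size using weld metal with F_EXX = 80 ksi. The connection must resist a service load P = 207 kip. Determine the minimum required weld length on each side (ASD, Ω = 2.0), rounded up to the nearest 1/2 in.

Throat t_e = 0.707 × 0.375 = 0.2651 in.
r_n/Ω = (0.6 × 80 × 0.2651) / 2.0 = 6.363 kip/in.
L_req = P / (r_n/Ω) = 207 / 6.363 = 32.53 in total.
Per side: 32.53 / 2 = 16.27 in.
Round up → use L = 16.5 in on each side.

L = 16.5 in on each side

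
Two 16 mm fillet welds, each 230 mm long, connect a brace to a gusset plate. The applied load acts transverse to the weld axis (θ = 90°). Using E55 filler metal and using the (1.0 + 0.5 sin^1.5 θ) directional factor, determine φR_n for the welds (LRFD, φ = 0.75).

φR_n ≈ 1930 kN

E55XX → F_EXX = 550 MPa.
t_e = 0.707 × 16 = 11.31 mm; A_we = 11.31 × 460 = 5204 mm².
Directional factor: 1.0 + 0.5 sin^1.5(90°) = 1.5.
F_nw = 0.6 × 550 × 1.5 = 495 MPa.
φR_n = 0.75 × 495 × 5204 × 10⁻³ = 1932 kN.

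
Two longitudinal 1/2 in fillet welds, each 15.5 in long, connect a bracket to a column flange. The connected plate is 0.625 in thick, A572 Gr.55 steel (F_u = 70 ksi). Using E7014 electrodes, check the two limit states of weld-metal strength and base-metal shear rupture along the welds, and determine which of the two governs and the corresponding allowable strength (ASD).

R_n/Ω ≈ 230 kips (weld metal governs)

E70XX → F_EXX = 70 ksi.
t_e = 0.707 × 0.5 = 0.3535 in; L = 31 in.
Weld metal: R_n/Ω = (1/2.0) × 0.6 × 70 × 0.3535 × 31 = 230.1 kips.
Base metal (shear rupture): R_n/Ω = (1/2.0) × 0.6 × 70 × 0.625 × 31 = 406.9 kips.
Governing: weld metal.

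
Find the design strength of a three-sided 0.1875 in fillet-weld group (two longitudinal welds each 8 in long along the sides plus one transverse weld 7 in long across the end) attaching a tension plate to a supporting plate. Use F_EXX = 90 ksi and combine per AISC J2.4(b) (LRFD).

t_e = 0.707 × 0.1875 = 0.1326 in.
R_nwl = 0.6 × 90 × 0.1326 × 16 = 114.5 kip (longitudinal, 2 welds).
R_nwt = 0.6 × 90 × 0.1326 × 7 = 50.11 kip (transverse, base value).
(i) R_nwl + R_nwt = 164.6 kip; (ii) 0.85 R_nwl + 1.5 R_nwt = 172.5 kip.
R_n = max = 172.5 kip [governs: (ii)]; φR_n = 129.4 kip.

φR_n ≈ 129 kip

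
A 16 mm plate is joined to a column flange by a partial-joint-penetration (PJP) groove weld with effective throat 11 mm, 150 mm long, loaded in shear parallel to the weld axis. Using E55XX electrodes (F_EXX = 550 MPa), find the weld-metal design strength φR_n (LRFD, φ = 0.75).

Effective throat (given) t_e = 11 mm.
A_we = 11 × 150 = 1650 mm².
F_nw = 0.6 F_EXX = 330 MPa.
φR_n = 0.75 × 330 × 1650 × 10⁻³ = 408.4 kN.

φR_n ≈ 408 kN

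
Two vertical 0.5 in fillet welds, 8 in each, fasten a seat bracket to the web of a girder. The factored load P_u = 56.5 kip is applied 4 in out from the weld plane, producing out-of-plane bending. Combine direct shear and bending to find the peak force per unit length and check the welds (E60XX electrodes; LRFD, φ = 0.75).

E60XX → F_EXX = 60 ksi.
L_w = 2 × 8 = 16 in; section modulus (unit throat) S = 2 × L²/6 = 21.33 in².
Direct shear f_v = P/L_w = 56.5/16 = 3.531 kip/in.
Moment M = P × e = 56.5 × 4 = 226 kip·in; bending f_b = M/S = 10.59 kip/in.
f_max = √(f_v² + f_b²) = √(3.531² + 10.59²) = 11.17 kip/in.
φr_n = 0.75 × 0.6 × 60 × (0.707 × 0.5) = 9.544 kip/in → NOT adequate.

f_max ≈ 11.2 kip/in; NOT adequate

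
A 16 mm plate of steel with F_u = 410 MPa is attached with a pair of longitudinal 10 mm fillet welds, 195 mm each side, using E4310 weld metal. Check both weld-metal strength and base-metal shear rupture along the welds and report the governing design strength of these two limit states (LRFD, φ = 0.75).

E43XX → F_EXX = 430 MPa.
t_e = 0.707 × 10 = 7.07 mm; L = 390 mm.
Weld metal: φR_n = 0.75 × 0.6 × 430 × 7.07 × 390 × 10⁻³ = 533.5 kN.
Base metal (shear rupture): φR_n = 0.75 × 0.6 × 410 × 16 × 390 × 10⁻³ = 1151 kN.
Governing: weld metal.

φR_n ≈ 534 kN (weld metal governs)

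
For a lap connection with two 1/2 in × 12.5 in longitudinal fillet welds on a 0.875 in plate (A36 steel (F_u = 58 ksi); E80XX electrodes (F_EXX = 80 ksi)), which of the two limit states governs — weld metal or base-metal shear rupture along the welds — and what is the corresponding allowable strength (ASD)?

t_e = 0.707 × 0.5 = 0.3535 in; L = 25 in.
Weld metal: R_n/Ω = (1/2.0) × 0.6 × 80 × 0.3535 × 25 = 212.1 kips.
Base metal (shear rupture): R_n/Ω = (1/2.0) × 0.6 × 58 × 0.875 × 25 = 380.6 kips.
Governing: weld metal.

R_n/Ω ≈ 212 kips (weld metal governs)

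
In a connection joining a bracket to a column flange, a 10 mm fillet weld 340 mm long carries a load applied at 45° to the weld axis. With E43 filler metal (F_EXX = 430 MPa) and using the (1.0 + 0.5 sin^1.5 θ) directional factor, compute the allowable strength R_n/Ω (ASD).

t_e = 0.707 × 10 = 7.07 mm; A_we = 7.07 × 340 = 2404 mm².
Directional factor: 1.0 + 0.5 sin^1.5(45°) = 1.297.
F_nw = 0.6 × 430 × 1.297 = 334.7 MPa.
R_n/Ω = (334.7 × 2404) / 2.0 × 10⁻³ = 402.3 kN.

R_n/Ω ≈ 402 kN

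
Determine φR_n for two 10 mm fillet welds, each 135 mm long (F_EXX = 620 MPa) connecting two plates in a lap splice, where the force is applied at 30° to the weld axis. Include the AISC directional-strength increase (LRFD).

t_e = 0.707 × 10 = 7.07 mm; A_we = 7.07 × 270 = 1909 mm².
Directional factor: 1.0 + 0.5 sin^1.5(30°) = 1.177.
F_nw = 0.6 × 620 × 1.177 = 437.8 MPa.
φR_n = 0.75 × 437.8 × 1909 × 10⁻³ = 626.7 kN.

φR_n ≈ 627 kN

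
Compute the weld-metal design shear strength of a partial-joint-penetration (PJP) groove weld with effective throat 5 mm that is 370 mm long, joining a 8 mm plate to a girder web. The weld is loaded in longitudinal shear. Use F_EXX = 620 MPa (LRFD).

Effective throat (given) t_e = 5 mm.
A_we = 5 × 370 = 1850 mm².
F_nw = 0.6 F_EXX = 372 MPa.
φR_n = 0.75 × 372 × 1850 × 10⁻³ = 516.2 kN.

φR_n ≈ 516 kN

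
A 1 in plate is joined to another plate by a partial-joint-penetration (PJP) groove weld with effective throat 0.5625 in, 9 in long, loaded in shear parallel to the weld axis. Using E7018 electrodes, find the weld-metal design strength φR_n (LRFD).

φR_n ≈ 159 kip

E70XX → F_EXX = 70 ksi.
Effective throat (given) t_e = 0.5625 in.
A_we = 0.5625 × 9 = 5.062 in².
F_nw = 0.6 F_EXX = 42 ksi.
φR_n = 0.75 × 42 × 5.062 = 159.5 kip.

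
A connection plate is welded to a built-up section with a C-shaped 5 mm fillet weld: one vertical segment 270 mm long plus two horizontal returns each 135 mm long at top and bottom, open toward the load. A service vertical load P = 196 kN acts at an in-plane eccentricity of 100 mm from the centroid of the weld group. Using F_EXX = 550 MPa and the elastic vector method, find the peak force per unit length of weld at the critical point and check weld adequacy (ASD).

f_max ≈ 715 N/mm; NOT adequate

Total weld length L_w = 540 mm. Treat welds as unit-width lines.
Centroid: x̄ = 2×135×67.5 / 540 = 33.75 mm from the vertical weld.
Polar moment about centroid: J = I_x + I_y = [270³/12 + 2×135×135²] + [270×33.75² + 2(135³/12 + 135×33.75²)] = 7586000 mm³.
Direct shear f_v = P/L_w = 196×10³ / 540 = 363 N/mm (vertical).
Torsion M = P·e = 196×10³ × 100 = 19600000 N·mm.
Critical point at (x, y) = (101.2, 135) from centroid. f_tx = M·y/J = 348.8 N/mm; f_ty = M·x/J = 261.6 N/mm.
Resultant f_max = √[f_tx² + (f_v + f_ty)²] = √[348.8² + (363 + 261.6)²] = 715.4 N/mm.
Capacity per unit length: r_n/Ω = (1/2.0) × 0.6 × 550 × (0.707 × 5) = 583.3 N/mm.
715.4 > 583.3 → NOT adequate.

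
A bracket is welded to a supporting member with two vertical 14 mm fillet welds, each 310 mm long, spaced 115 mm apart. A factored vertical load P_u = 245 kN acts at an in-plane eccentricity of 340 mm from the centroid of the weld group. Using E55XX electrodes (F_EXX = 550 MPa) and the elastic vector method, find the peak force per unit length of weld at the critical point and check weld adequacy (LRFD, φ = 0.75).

Total weld length L_w = 620 mm. Treat welds as unit-width lines.
Polar moment about centroid: J = 2[d³/12 + d(b/2)²] = 2[310³/12 + 310×57.5²] = 7015000 mm³.
Direct shear f_v = P/L_w = 245×10³ / 620 = 395.2 N/mm (vertical).
Torsion M = P·e = 245×10³ × 340 = 83300000 N·mm.
Critical point at (x, y) = (57.5, 155) from centroid. f_tx = M·y/J = 1841 N/mm; f_ty = M·x/J = 682.8 N/mm.
Resultant f_max = √[f_tx² + (f_v + f_ty)²] = √[1841² + (395.2 + 682.8)²] = 2133 N/mm.
Capacity per unit length: φr_n = 0.75 × 0.6 × 550 × (0.707 × 14) = 2450 N/mm.
2133 ≤ 2450 → adequate.

f_max ≈ 2130 N/mm; adequate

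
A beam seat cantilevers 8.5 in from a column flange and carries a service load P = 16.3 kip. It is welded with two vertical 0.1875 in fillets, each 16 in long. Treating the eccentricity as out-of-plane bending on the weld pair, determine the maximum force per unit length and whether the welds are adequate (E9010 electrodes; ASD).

f_max ≈ 1.7 kip/in; adequate

E90XX → F_EXX = 90 ksi.
L_w = 2 × 16 = 32 in; section modulus (unit throat) S = 2 × L²/6 = 85.33 in².
Direct shear f_v = P/L_w = 16.3/32 = 0.5094 kip/in.
Moment M = P × e = 16.3 × 8.5 = 138.55 kip·in; bending f_b = M/S = 1.624 kip/in.
f_max = √(f_v² + f_b²) = √(0.5094² + 1.624²) = 1.702 kip/in.
r_n/Ω = (1/2.0) × 0.6 × 90 × (0.707 × 0.1875) = 3.579 kip/in → adequate.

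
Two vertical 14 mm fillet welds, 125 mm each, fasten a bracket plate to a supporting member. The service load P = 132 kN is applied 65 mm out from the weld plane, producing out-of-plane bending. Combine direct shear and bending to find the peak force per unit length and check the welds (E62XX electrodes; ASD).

E62XX → F_EXX = 620 MPa.
L_w = 2 × 125 = 250 mm; section modulus (unit throat) S = 2 × L²/6 = 5208 mm².
Direct shear f_v = P/L_w = 132×10³/250 = 528 N/mm.
Moment M = P × e = 132×10³ × 65 = 8580000 N·mm; bending f_b = M/S = 1647 N/mm.
f_max = √(f_v² + f_b²) = √(528² + 1647²) = 1730 N/mm.
r_n/Ω = (1/2.0) × 0.6 × 620 × (0.707 × 14) = 1841 N/mm → adequate.

f_max ≈ 1730 N/mm; adequate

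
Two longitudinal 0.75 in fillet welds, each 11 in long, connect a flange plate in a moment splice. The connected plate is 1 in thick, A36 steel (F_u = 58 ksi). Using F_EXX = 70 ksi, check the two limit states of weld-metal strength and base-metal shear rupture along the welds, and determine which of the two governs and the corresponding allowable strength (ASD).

t_e = 0.707 × 0.75 = 0.5302 in; L = 22 in.
Weld metal: R_n/Ω = (1/2.0) × 0.6 × 70 × 0.5302 × 22 = 245 kip.
Base metal (shear rupture): R_n/Ω = (1/2.0) × 0.6 × 58 × 1 × 22 = 382.8 kip.
Governing: weld metal.

R_n/Ω ≈ 245 kip (weld metal governs)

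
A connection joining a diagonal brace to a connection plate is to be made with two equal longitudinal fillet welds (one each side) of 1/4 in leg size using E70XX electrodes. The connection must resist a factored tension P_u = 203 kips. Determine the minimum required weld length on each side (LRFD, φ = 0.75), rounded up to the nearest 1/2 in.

L = 18.5 in on each side

E70XX → F_EXX = 70 ksi.
Throat t_e = 0.707 × 0.25 = 0.1767 in.
φr_n = 0.75 × 0.6 × 70 × 0.1767 = 5.568 kips/in.
L_req = P_u / φr_n = 203 / 5.568 = 36.46 in total.
Per side: 36.46 / 2 = 18.23 in.
Round up → use L = 18.5 in on each side.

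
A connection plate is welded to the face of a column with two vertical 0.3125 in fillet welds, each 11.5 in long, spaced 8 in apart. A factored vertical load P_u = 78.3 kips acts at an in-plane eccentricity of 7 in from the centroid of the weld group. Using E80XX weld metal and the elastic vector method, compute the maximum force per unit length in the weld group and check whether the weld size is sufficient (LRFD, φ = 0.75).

E80XX → F_EXX = 80 ksi.
Total weld length L_w = 23 in. Treat welds as unit-width lines.
Polar moment about centroid: J = 2[d³/12 + d(b/2)²] = 2[11.5³/12 + 11.5×4²] = 621.5 in³.
Direct shear f_v = P/L_w = 78.3 / 23 = 3.404 kip/in (vertical).
Torsion M = P·e = 78.3 × 7 = 548.1 kip·in.
Critical point at (x, y) = (4, 5.75) from centroid. f_tx = M·y/J = 5.071 kip/in; f_ty = M·x/J = 3.528 kip/in.
Resultant f_max = √[f_tx² + (f_v + f_ty)²] = √[5.071² + (3.404 + 3.528)²] = 8.589 kip/in.
Capacity per unit length: φr_n = 0.75 × 0.6 × 80 × (0.707 × 0.3125) = 7.954 kip/in.
8.589 > 7.954 → NOT adequate.

f_max ≈ 8.59 kip/in; NOT adequate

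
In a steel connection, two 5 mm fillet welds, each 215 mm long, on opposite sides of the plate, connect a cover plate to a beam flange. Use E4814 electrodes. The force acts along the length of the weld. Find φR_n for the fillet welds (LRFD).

φR_n ≈ 328 kN

E48XX → F_EXX = 480 MPa.
Effective throat t_e = 0.707 × 5 = 3.535 mm.
Total length L = 430 mm; A_we = 3.535 × 430 = 1520 mm².
F_nw = 0.6 F_EXX = 0.6 × 480 = 288 MPa.
φR_n = 0.75 × 288 × 1520 × 10⁻³ = 328.3 kN.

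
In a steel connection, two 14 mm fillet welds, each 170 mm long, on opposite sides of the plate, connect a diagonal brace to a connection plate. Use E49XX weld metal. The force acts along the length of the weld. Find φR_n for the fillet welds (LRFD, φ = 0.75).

E49XX → F_EXX = 490 MPa.
Effective throat t_e = 0.707 × 14 = 9.898 mm.
Total length L = 340 mm; A_we = 9.898 × 340 = 3365 mm².
F_nw = 0.6 F_EXX = 0.6 × 490 = 294 MPa.
φR_n = 0.75 × 294 × 3365 × 10⁻³ = 742.1 kN.

φR_n ≈ 742 kN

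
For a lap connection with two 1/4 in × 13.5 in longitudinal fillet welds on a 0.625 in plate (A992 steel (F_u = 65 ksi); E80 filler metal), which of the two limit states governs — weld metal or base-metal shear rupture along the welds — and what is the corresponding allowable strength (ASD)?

R_n/Ω ≈ 115 kips (weld metal governs)

E80XX → F_EXX = 80 ksi.
t_e = 0.707 × 0.25 = 0.1767 in; L = 27 in.
Weld metal: R_n/Ω = (1/2.0) × 0.6 × 80 × 0.1767 × 27 = 114.5 kips.
Base metal (shear rupture): R_n/Ω = (1/2.0) × 0.6 × 65 × 0.625 × 27 = 329.1 kips.
Governing: weld metal.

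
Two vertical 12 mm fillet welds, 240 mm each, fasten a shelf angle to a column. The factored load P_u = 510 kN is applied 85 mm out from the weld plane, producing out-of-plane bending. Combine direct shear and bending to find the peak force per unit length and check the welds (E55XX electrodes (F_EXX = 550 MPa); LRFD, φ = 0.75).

L_w = 2 × 240 = 480 mm; section modulus (unit throat) S = 2 × L²/6 = 19200 mm².
Direct shear f_v = P/L_w = 510×10³/480 = 1062 N/mm.
Moment M = P × e = 510×10³ × 85 = 43350000 N·mm; bending f_b = M/S = 2258 N/mm.
f_max = √(f_v² + f_b²) = √(1062² + 2258²) = 2495 N/mm.
φr_n = 0.75 × 0.6 × 550 × (0.707 × 12) = 2100 N/mm → NOT adequate.

f_max ≈ 2500 N/mm; NOT adequate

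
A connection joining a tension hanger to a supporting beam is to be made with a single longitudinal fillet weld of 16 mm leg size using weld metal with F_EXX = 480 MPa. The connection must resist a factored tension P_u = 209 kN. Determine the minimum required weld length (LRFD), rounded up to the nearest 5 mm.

Throat t_e = 0.707 × 16 = 11.31 mm.
φr_n = 0.75 × 0.6 × 480 × 11.31 × 10⁻³ = 2.443 kN/mm.
L_req = P_u / φr_n = 209 / 2.443 = 85.54 mm total.
Round up → use L = 90 mm.

L = 90 mm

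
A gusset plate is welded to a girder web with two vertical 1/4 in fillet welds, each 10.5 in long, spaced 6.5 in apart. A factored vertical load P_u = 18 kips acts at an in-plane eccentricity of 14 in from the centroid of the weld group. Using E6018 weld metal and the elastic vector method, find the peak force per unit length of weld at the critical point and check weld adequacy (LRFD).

E60XX → F_EXX = 60 ksi.
Total weld length L_w = 21 in. Treat welds as unit-width lines.
Polar moment about centroid: J = 2[d³/12 + d(b/2)²] = 2[10.5³/12 + 10.5×3.25²] = 414.8 in³.
Direct shear f_v = P/L_w = 18 / 21 = 0.8571 kip/in (vertical).
Torsion M = P·e = 18 × 14 = 252 kip·in.
Critical point at (x, y) = (3.25, 5.25) from centroid. f_tx = M·y/J = 3.19 kip/in; f_ty = M·x/J = 1.975 kip/in.
Resultant f_max = √[f_tx² + (f_v + f_ty)²] = √[3.19² + (0.8571 + 1.975)²] = 4.266 kip/in.
Capacity per unit length: φr_n = 0.75 × 0.6 × 60 × (0.707 × 0.25) = 4.772 kip/in.
4.266 ≤ 4.772 → adequate.

f_max ≈ 4.27 kip/in; adequate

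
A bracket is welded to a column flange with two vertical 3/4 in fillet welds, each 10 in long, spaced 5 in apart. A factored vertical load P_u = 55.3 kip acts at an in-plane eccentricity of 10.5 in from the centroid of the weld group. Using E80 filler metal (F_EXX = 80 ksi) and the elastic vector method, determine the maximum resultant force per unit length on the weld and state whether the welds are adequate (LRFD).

f_max ≈ 12.6 kip/in; adequate

Total weld length L_w = 20 in. Treat welds as unit-width lines.
Polar moment about centroid: J = 2[d³/12 + d(b/2)²] = 2[10³/12 + 10×2.5²] = 291.7 in³.
Direct shear f_v = P/L_w = 55.3 / 20 = 2.765 kip/in (vertical).
Torsion M = P·e = 55.3 × 10.5 = 580.65 kip·in.
Critical point at (x, y) = (2.5, 5) from centroid. f_tx = M·y/J = 9.954 kip/in; f_ty = M·x/J = 4.977 kip/in.
Resultant f_max = √[f_tx² + (f_v + f_ty)²] = √[9.954² + (2.765 + 4.977)²] = 12.61 kip/in.
Capacity per unit length: φr_n = 0.75 × 0.6 × 80 × (0.707 × 0.75) = 19.09 kip/in.
12.61 ≤ 19.09 → adequate.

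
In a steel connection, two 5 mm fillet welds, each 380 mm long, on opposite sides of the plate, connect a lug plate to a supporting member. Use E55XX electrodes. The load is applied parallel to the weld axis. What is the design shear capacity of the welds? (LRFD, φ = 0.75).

E55XX → F_EXX = 550 MPa.
Effective throat t_e = 0.707 × 5 = 3.535 mm.
Total length L = 760 mm; A_we = 3.535 × 760 = 2687 mm².
F_nw = 0.6 F_EXX = 0.6 × 550 = 330 MPa.
φR_n = 0.75 × 330 × 2687 × 10⁻³ = 664.9 kN.

φR_n ≈ 665 kN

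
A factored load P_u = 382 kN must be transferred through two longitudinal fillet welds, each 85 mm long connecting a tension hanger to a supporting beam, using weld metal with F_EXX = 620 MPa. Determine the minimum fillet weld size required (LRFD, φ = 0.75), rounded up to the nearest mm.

w = 12 mm

Total weld length L = 170 mm.
Required throat t_e = P_u / (φ × 0.6 F_EXX × L) = 382 / (0.75 × 0.6 × 620 × 170 × 10⁻³) = 8.054 mm.
Required leg w = t_e / 0.707 = 11.39 mm → use 12 mm.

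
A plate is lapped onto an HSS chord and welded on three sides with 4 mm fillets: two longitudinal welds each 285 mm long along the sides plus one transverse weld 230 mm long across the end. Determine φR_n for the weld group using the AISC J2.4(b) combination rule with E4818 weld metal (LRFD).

E48XX → F_EXX = 480 MPa.
t_e = 0.707 × 4 = 2.828 mm.
R_nwl = 0.6 × 480 × 2.828 × 570 × 10⁻³ = 464.2 kN (longitudinal, 2 welds).
R_nwt = 0.6 × 480 × 2.828 × 230 × 10⁻³ = 187.3 kN (transverse, base value).
(i) R_nwl + R_nwt = 651.6 kN; (ii) 0.85 R_nwl + 1.5 R_nwt = 675.6 kN.
R_n = max = 675.6 kN [governs: (ii)]; φR_n = 506.7 kN.

φR_n ≈ 507 kN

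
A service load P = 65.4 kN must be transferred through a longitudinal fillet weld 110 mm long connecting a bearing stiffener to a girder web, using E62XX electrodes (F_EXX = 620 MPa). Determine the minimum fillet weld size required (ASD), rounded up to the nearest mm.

w = 5 mm

Total weld length L = 110 mm.
Required throat t_e = P × Ω / (0.6 F_EXX × L) = 65.4 × 2.0 / (0.6 × 620 × 110 × 10⁻³) = 3.196 mm.
Required leg w = t_e / 0.707 = 4.521 mm → use 5 mm.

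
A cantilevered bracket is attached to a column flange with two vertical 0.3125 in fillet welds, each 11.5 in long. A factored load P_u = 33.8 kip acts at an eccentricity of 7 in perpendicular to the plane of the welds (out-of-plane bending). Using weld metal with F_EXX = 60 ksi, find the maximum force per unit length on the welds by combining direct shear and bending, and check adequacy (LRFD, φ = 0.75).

L_w = 2 × 11.5 = 23 in; section modulus (unit throat) S = 2 × L²/6 = 44.08 in².
Direct shear f_v = P/L_w = 33.8/23 = 1.47 kip/in.
Moment M = P × e = 33.8 × 7 = 236.6 kip·in; bending f_b = M/S = 5.367 kip/in.
f_max = √(f_v² + f_b²) = √(1.47² + 5.367²) = 5.565 kip/in.
φr_n = 0.75 × 0.6 × 60 × (0.707 × 0.3125) = 5.965 kip/in → adequate.

f_max ≈ 5.56 kip/in; adequate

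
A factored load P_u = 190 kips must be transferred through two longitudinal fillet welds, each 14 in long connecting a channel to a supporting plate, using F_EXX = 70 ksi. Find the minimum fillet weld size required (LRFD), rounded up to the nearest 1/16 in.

w = 5/16 in

Total weld length L = 28 in.
Required throat t_e = P_u / (φ × 0.6 F_EXX × L) = 190 / (0.75 × 0.6 × 70 × 28) = 0.2154 in.
Required leg w = t_e / 0.707 = 0.3047 in → use 5/16 in.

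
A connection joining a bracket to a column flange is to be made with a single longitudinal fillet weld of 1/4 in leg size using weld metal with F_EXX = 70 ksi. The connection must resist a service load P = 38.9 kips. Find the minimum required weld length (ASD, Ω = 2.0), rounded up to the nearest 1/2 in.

L = 10.5 in

Throat t_e = 0.707 × 0.25 = 0.1767 in.
r_n/Ω = (0.6 × 70 × 0.1767) / 2.0 = 3.712 kip/in.
L_req = P / (r_n/Ω) = 38.9 / 3.712 = 10.48 in total.
Round up → use L = 10.5 in.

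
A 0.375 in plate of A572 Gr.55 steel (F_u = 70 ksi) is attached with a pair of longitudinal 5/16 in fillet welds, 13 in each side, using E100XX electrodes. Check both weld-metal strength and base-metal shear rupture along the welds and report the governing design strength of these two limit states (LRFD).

E100XX → F_EXX = 100 ksi.
t_e = 0.707 × 0.3125 = 0.2209 in; L = 26 in.
Weld metal: φR_n = 0.75 × 0.6 × 100 × 0.2209 × 26 = 258.5 kips.
Base metal (shear rupture): φR_n = 0.75 × 0.6 × 70 × 0.375 × 26 = 307.1 kips.
Governing: weld metal.

φR_n ≈ 258 kips (weld metal governs)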